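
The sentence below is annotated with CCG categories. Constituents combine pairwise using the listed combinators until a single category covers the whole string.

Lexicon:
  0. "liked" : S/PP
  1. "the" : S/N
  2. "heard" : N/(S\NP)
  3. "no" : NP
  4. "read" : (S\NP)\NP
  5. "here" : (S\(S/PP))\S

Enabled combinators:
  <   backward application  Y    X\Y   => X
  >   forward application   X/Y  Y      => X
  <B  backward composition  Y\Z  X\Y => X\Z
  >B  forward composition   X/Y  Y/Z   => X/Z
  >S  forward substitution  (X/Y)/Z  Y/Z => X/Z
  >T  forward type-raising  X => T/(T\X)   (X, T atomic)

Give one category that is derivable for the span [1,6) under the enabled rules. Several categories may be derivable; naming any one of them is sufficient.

S\(S/PP)

[0,6] S   <
  [0,1] "liked" : S/PP
  [1,6] S\(S/PP)   <
    [1,5] S   >
      [1,2] "the" : S/N
      [2,5] N   >
        [2,3] "heard" : N/(S\NP)
        [3,5] S\NP   <
          [3,4] "no" : NP
          [4,5] "read" : (S\NP)\NP
    [5,6] "here" : (S\(S/PP))\S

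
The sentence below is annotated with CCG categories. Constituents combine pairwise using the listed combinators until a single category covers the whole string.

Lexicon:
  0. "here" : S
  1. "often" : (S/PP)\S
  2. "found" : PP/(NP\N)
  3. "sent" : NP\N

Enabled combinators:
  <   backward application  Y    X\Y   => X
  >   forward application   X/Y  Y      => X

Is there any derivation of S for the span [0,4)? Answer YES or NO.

[0,4] S   >
  [0,2] S/PP   <
    [0,1] "here" : S
    [1,2] "often" : (S/PP)\S
  [2,4] PP   >
    [2,3] "found" : PP/(NP\N)
    [3,4] "sent" : NP\N

YES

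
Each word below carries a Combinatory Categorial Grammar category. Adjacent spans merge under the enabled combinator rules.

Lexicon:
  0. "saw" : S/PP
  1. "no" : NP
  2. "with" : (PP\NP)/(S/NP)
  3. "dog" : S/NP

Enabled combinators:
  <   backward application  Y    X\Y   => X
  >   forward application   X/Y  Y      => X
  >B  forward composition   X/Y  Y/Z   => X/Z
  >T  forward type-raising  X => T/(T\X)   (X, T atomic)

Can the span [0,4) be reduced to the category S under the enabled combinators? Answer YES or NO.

YES

[0,4] S   >
  [0,1] "saw" : S/PP
  [1,4] PP   >
    [1,2] PP/(PP\NP)   >T
      [1,2] "no" : NP
    [2,4] PP\NP   >
      [2,3] "with" : (PP\NP)/(S/NP)
      [3,4] "dog" : S/NP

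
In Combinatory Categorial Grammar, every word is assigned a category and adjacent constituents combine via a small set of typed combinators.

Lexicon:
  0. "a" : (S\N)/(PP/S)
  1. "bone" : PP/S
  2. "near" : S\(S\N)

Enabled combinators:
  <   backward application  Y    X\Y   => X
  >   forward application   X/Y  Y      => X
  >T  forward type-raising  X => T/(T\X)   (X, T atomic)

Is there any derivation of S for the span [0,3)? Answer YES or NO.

YES

[0,3] S   <
  [0,2] S\N   >
    [0,1] "a" : (S\N)/(PP/S)
    [1,2] "bone" : PP/S
  [2,3] "near" : S\(S\N)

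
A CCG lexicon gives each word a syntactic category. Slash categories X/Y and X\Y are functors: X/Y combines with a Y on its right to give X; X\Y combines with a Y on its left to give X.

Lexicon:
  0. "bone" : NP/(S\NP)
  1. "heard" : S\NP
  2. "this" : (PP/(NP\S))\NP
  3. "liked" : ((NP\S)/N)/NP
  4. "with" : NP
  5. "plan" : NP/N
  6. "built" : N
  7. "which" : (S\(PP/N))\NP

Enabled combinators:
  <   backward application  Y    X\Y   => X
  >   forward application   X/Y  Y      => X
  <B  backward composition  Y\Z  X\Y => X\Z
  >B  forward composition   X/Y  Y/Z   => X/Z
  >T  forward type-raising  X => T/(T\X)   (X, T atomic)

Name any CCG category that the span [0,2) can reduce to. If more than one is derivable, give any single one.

NP

[0,8] S   <
  [0,5] PP/N   >B
    [0,3] PP/(NP\S)   <
      [0,2] NP   >
        [0,1] "bone" : NP/(S\NP)
        [1,2] "heard" : S\NP
      [2,3] "this" : (PP/(NP\S))\NP
    [3,5] (NP\S)/N   >
      [3,4] "liked" : ((NP\S)/N)/NP
      [4,5] "with" : NP
  [5,8] S\(PP/N)   <
    [5,7] NP   >
      [5,6] "plan" : NP/N
      [6,7] "built" : N
    [7,8] "which" : (S\(PP/N))\NP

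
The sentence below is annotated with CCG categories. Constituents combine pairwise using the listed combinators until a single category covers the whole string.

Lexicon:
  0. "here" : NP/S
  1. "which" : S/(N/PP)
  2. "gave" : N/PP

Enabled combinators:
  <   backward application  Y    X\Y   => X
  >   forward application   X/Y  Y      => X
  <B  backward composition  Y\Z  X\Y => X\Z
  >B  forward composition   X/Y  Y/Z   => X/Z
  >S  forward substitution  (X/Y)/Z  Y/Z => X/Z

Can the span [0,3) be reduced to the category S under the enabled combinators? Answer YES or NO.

NP/S S/(N/PP) N/PP
CKY chart[0,3] = {NP}; S ∉ chart

NO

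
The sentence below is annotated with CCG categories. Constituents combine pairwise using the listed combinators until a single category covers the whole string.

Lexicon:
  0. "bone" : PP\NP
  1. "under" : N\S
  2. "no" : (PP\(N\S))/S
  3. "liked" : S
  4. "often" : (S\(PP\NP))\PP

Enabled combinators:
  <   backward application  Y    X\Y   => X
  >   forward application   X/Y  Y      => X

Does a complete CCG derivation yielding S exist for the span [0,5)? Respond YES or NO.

YES

[0,5] S   <
  [0,1] "bone" : PP\NP
  [1,5] S\(PP\NP)   <
    [1,4] PP   <
      [1,2] "under" : N\S
      [2,4] PP\(N\S)   >
        [2,3] "no" : (PP\(N\S))/S
        [3,4] "liked" : S
    [4,5] "often" : (S\(PP\NP))\PP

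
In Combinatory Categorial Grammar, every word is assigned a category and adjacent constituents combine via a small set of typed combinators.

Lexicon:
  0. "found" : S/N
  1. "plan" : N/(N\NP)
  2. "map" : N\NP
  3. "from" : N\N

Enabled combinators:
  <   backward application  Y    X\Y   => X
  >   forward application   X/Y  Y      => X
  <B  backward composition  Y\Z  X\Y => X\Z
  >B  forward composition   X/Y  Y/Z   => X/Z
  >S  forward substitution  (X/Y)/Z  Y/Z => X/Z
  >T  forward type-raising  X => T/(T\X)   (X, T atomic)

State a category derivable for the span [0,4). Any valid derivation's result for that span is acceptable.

S

[0,4] S   >
  [0,1] "found" : S/N
  [1,4] N   >
    [1,2] "plan" : N/(N\NP)
    [2,4] N\NP   <B
      [2,3] "map" : N\NP
      [3,4] "from" : N\N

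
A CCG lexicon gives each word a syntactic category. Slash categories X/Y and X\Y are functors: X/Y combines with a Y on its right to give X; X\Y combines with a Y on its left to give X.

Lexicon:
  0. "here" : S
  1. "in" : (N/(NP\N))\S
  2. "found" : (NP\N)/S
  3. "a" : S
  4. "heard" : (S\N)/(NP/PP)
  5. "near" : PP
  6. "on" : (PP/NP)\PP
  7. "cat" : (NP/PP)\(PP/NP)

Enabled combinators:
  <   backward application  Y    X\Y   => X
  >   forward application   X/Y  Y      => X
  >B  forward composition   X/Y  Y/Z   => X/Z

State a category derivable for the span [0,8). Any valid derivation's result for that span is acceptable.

[0,8] S   <
  [0,4] N   >
    [0,2] N/(NP\N)   <
      [0,1] "here" : S
      [1,2] "in" : (N/(NP\N))\S
    [2,4] NP\N   >
      [2,3] "found" : (NP\N)/S
      [3,4] "a" : S
  [4,8] S\N   >
    [4,5] "heard" : (S\N)/(NP/PP)
    [5,8] NP/PP   <
      [5,7] PP/NP   <
        [5,6] "near" : PP
        [6,7] "on" : (PP/NP)\PP
      [7,8] "cat" : (NP/PP)\(PP/NP)

S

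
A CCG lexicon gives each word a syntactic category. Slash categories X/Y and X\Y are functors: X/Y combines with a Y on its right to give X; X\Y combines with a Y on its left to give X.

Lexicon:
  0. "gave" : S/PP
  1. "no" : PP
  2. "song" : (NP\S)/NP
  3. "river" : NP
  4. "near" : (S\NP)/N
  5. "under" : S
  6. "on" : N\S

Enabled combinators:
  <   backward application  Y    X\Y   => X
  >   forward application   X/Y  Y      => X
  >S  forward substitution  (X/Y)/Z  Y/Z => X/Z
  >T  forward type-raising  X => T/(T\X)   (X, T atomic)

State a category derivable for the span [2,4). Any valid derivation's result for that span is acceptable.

NP\S

[0,7] S   <
  [0,4] NP   <
    [0,2] S   >
      [0,1] "gave" : S/PP
      [1,2] "no" : PP
    [2,4] NP\S   >
      [2,3] "song" : (NP\S)/NP
      [3,4] "river" : NP
  [4,7] S\NP   >
    [4,5] "near" : (S\NP)/N
    [5,7] N   >
      [5,6] N/(N\S)   >T
        [5,6] "under" : S
      [6,7] "on" : N\S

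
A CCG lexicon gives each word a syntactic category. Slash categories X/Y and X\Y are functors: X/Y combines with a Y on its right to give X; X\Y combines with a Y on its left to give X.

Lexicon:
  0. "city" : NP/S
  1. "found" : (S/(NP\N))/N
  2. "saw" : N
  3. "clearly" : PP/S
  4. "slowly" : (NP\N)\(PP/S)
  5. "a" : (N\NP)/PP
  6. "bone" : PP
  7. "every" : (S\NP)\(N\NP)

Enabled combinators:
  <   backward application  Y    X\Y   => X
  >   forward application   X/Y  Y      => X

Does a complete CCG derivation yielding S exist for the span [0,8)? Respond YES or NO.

YES

[0,8] S   <
  [0,5] NP   >
    [0,1] "city" : NP/S
    [1,5] S   >
      [1,3] S/(NP\N)   >
        [1,2] "found" : (S/(NP\N))/N
        [2,3] "saw" : N
      [3,5] NP\N   <
        [3,4] "clearly" : PP/S
        [4,5] "slowly" : (NP\N)\(PP/S)
  [5,8] S\NP   <
    [5,7] N\NP   >
      [5,6] "a" : (N\NP)/PP
      [6,7] "bone" : PP
    [7,8] "every" : (S\NP)\(N\NP)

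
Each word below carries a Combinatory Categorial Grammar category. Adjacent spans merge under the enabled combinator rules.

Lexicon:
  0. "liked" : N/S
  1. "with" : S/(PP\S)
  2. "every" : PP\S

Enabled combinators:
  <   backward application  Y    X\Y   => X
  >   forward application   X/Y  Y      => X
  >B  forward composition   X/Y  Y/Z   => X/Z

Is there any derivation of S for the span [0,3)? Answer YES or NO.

NO

N/S S/(PP\S) PP\S
CKY chart[0,3] = {N}; S ∉ chart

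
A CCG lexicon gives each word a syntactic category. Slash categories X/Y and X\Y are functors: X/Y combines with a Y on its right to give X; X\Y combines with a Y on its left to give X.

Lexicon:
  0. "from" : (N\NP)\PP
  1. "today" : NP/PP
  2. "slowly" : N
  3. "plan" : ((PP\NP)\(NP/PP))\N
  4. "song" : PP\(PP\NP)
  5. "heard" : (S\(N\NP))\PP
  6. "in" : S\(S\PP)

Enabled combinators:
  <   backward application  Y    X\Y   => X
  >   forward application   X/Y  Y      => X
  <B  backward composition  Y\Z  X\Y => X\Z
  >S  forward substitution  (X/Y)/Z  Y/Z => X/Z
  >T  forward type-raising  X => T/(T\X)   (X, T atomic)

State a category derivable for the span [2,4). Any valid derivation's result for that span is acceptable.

[0,7] S   <
  [0,6] S\PP   <B
    [0,1] "from" : (N\NP)\PP
    [1,6] S\(N\NP)   <
      [1,5] PP   <
        [1,4] PP\NP   <
          [1,2] "today" : NP/PP
          [2,4] (PP\NP)\(NP/PP)   <
            [2,3] "slowly" : N
            [3,4] "plan" : ((PP\NP)\(NP/PP))\N
        [4,5] "song" : PP\(PP\NP)
      [5,6] "heard" : (S\(N\NP))\PP
  [6,7] "in" : S\(S\PP)

(PP\NP)\(NP/PP)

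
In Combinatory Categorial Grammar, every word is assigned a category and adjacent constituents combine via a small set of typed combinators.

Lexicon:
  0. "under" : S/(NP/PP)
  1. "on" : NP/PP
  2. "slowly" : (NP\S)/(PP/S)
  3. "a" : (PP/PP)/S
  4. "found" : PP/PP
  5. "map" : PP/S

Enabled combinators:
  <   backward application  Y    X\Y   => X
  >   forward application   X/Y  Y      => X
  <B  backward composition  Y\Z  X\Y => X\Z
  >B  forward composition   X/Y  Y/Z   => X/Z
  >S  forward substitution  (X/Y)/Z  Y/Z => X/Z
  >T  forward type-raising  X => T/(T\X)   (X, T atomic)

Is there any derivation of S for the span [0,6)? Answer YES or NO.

S/(NP/PP) NP/PP (NP\S)/(PP/S) (PP/PP)/S PP/PP PP/S
CKY chart[0,6] = {N/(N\NP), NP, NP/(NP\NP), PP/(PP\NP), S/(S\NP)}; S ∉ chart

NO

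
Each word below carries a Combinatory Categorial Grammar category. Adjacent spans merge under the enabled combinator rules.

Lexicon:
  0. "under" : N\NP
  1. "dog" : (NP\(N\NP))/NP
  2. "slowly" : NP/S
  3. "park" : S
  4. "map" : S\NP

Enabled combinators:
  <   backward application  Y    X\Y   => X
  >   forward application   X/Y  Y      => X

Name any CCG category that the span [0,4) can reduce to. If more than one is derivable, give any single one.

NP

[0,5] S   <
  [0,4] NP   <
    [0,1] "under" : N\NP
    [1,4] NP\(N\NP)   >
      [1,2] "dog" : (NP\(N\NP))/NP
      [2,4] NP   >
        [2,3] "slowly" : NP/S
        [3,4] "park" : S
  [4,5] "map" : S\NP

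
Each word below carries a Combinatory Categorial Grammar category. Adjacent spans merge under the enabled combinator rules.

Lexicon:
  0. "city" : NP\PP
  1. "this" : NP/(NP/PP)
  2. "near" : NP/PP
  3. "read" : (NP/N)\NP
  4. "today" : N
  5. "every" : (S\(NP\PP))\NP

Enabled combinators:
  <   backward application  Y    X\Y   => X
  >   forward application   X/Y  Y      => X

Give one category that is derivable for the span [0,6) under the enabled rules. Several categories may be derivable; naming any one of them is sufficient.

S

[0,6] S   <
  [0,1] "city" : NP\PP
  [1,6] S\(NP\PP)   <
    [1,5] NP   >
      [1,4] NP/N   <
        [1,3] NP   >
          [1,2] "this" : NP/(NP/PP)
          [2,3] "near" : NP/PP
        [3,4] "read" : (NP/N)\NP
      [4,5] "today" : N
    [5,6] "every" : (S\(NP\PP))\NP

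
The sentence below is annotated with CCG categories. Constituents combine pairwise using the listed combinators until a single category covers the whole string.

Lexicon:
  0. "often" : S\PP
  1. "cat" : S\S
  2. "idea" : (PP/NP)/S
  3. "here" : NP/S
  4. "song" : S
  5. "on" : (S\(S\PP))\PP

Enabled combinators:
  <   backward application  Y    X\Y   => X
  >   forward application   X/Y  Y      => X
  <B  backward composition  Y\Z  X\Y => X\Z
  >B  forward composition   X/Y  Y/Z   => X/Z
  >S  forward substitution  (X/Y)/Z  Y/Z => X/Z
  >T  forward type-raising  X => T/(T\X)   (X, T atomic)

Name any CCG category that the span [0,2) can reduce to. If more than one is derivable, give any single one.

[0,6] S   <
  [0,2] S\PP   <B
    [0,1] "often" : S\PP
    [1,2] "cat" : S\S
  [2,6] S\(S\PP)   <
    [2,5] PP   >
      [2,4] PP/S   >S
        [2,3] "idea" : (PP/NP)/S
        [3,4] "here" : NP/S
      [4,5] "song" : S
    [5,6] "on" : (S\(S\PP))\PP

S\PP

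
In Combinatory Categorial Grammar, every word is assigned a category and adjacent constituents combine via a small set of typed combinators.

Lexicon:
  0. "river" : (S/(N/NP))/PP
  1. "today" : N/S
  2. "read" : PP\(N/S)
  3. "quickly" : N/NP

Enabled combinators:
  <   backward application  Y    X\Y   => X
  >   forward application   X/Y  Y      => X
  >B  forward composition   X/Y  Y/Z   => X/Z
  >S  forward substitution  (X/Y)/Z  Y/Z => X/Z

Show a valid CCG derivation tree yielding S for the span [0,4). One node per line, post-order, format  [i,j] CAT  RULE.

[0,4] S   >
  [0,3] S/(N/NP)   >
    [0,1] "river" : (S/(N/NP))/PP
    [1,3] PP   <
      [1,2] "today" : N/S
      [2,3] "read" : PP\(N/S)
  [3,4] "quickly" : N/NP

[0,1] (S/(N/NP))/PP  lex  "river"
[1,2] N/S  lex  "today"
[2,3] PP\(N/S)  lex  "read"
[1,3] PP  <  k=2
[0,3] S/(N/NP)  >  k=1
[3,4] N/NP  lex  "quickly"
[0,4] S  >  k=3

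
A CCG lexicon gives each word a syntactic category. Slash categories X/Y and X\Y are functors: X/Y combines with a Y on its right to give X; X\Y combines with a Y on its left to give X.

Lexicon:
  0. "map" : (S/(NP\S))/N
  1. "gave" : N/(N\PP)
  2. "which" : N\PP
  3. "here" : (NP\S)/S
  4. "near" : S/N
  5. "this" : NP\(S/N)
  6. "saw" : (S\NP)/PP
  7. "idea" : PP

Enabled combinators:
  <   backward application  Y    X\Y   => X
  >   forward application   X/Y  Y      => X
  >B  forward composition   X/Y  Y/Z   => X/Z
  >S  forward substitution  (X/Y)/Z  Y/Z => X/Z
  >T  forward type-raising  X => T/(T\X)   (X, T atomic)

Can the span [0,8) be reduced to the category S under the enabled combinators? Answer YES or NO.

[0,8] S   >
  [0,3] S/(NP\S)   >
    [0,1] "map" : (S/(NP\S))/N
    [1,3] N   >
      [1,2] "gave" : N/(N\PP)
      [2,3] "which" : N\PP
  [3,8] NP\S   >
    [3,4] "here" : (NP\S)/S
    [4,8] S   <
      [4,6] NP   <
        [4,5] "near" : S/N
        [5,6] "this" : NP\(S/N)
      [6,8] S\NP   >
        [6,7] "saw" : (S\NP)/PP
        [7,8] "idea" : PP

YES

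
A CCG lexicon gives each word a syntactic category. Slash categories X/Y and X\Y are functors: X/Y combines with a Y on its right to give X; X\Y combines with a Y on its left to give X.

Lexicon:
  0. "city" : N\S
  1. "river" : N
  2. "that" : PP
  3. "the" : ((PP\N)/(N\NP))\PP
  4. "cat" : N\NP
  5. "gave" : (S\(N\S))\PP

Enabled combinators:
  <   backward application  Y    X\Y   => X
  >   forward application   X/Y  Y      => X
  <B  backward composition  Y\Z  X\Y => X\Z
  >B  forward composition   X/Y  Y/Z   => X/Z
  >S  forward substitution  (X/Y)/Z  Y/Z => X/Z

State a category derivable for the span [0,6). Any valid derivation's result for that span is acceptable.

S

[0,6] S   <
  [0,1] "city" : N\S
  [1,6] S\(N\S)   <
    [1,5] PP   <
      [1,2] "river" : N
      [2,5] PP\N   >
        [2,4] (PP\N)/(N\NP)   <
          [2,3] "that" : PP
          [3,4] "the" : ((PP\N)/(N\NP))\PP
        [4,5] "cat" : N\NP
    [5,6] "gave" : (S\(N\S))\PP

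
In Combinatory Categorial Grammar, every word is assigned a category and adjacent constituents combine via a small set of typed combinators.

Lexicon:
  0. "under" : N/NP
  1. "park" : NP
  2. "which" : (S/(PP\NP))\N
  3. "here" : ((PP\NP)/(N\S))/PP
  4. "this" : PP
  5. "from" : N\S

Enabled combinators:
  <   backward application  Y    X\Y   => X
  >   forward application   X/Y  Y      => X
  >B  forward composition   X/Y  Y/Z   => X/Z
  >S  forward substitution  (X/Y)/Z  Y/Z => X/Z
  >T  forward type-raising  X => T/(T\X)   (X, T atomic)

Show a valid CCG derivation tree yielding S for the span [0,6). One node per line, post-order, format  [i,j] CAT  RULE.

[0,1] N/NP  lex  "under"
[1,2] NP  lex  "park"
[0,2] N  >  k=1
[2,3] (S/(PP\NP))\N  lex  "which"
[0,3] S/(PP\NP)  <  k=2
[3,4] ((PP\NP)/(N\S))/PP  lex  "here"
[4,5] PP  lex  "this"
[3,5] (PP\NP)/(N\S)  >  k=4
[5,6] N\S  lex  "from"
[3,6] PP\NP  >  k=5
[0,6] S  >  k=3

[0,6] S   >
  [0,3] S/(PP\NP)   <
    [0,2] N   >
      [0,1] "under" : N/NP
      [1,2] "park" : NP
    [2,3] "which" : (S/(PP\NP))\N
  [3,6] PP\NP   >
    [3,5] (PP\NP)/(N\S)   >
      [3,4] "here" : ((PP\NP)/(N\S))/PP
      [4,5] "this" : PP
    [5,6] "from" : N\S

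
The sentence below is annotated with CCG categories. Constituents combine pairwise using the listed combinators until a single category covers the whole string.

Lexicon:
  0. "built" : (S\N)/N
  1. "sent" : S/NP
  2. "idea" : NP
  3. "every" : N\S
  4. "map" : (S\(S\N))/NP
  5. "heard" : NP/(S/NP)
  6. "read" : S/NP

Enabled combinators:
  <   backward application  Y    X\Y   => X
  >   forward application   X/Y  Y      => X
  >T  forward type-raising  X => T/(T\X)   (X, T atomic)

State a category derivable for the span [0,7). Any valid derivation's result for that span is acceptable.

S

[0,7] S   <
  [0,4] S\N   >
    [0,1] "built" : (S\N)/N
    [1,4] N   <
      [1,3] S   >
        [1,2] "sent" : S/NP
        [2,3] "idea" : NP
      [3,4] "every" : N\S
  [4,7] S\(S\N)   >
    [4,5] "map" : (S\(S\N))/NP
    [5,7] NP   >
      [5,6] "heard" : NP/(S/NP)
      [6,7] "read" : S/NP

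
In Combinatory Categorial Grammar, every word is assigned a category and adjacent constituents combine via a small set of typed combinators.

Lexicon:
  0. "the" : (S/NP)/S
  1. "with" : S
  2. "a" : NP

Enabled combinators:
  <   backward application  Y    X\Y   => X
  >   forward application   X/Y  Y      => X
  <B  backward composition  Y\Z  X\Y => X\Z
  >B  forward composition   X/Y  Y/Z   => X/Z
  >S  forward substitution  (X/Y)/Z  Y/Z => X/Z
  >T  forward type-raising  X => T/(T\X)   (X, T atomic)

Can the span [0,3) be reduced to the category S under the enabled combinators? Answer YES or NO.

YES

[0,3] S   >
  [0,2] S/NP   >
    [0,1] "the" : (S/NP)/S
    [1,2] "with" : S
  [2,3] "a" : NP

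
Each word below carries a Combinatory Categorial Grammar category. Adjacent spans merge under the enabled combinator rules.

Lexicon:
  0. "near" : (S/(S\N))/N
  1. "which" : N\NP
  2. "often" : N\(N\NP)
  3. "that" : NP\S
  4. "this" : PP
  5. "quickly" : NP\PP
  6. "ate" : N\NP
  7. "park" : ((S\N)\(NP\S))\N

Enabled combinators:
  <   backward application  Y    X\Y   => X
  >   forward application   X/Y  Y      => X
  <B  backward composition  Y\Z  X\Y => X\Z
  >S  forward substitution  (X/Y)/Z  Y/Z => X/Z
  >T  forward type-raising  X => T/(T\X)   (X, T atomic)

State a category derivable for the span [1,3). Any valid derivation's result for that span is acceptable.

N

[0,8] S   >
  [0,3] S/(S\N)   >
    [0,1] "near" : (S/(S\N))/N
    [1,3] N   <
      [1,2] "which" : N\NP
      [2,3] "often" : N\(N\NP)
  [3,8] S\N   <
    [3,4] "that" : NP\S
    [4,8] (S\N)\(NP\S)   <
      [4,7] N   <
        [4,5] "this" : PP
        [5,7] N\PP   <B
          [5,6] "quickly" : NP\PP
          [6,7] "ate" : N\NP
      [7,8] "park" : ((S\N)\(NP\S))\N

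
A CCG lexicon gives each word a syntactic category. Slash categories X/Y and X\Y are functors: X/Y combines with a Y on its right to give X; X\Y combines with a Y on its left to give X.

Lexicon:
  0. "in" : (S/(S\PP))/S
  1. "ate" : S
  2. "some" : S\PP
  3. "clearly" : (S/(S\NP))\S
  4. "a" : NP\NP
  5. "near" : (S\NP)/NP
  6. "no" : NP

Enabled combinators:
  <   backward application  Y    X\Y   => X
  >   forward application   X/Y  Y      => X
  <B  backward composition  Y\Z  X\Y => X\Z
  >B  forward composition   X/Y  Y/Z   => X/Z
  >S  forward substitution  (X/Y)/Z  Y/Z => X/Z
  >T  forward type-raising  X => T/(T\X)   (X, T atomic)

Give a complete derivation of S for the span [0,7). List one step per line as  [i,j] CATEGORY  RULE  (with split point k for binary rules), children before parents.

[0,1] (S/(S\PP))/S  lex  "in"
[1,2] S  lex  "ate"
[0,2] S/(S\PP)  >  k=1
[2,3] S\PP  lex  "some"
[0,3] S  >  k=2
[3,4] (S/(S\NP))\S  lex  "clearly"
[0,4] S/(S\NP)  <  k=3
[4,5] NP\NP  lex  "a"
[5,6] (S\NP)/NP  lex  "near"
[6,7] NP  lex  "no"
[5,7] S\NP  >  k=6
[4,7] S\NP  <B  k=5
[0,7] S  >  k=4

[0,7] S   >
  [0,4] S/(S\NP)   <
    [0,3] S   >
      [0,2] S/(S\PP)   >
        [0,1] "in" : (S/(S\PP))/S
        [1,2] "ate" : S
      [2,3] "some" : S\PP
    [3,4] "clearly" : (S/(S\NP))\S
  [4,7] S\NP   <B
    [4,5] "a" : NP\NP
    [5,7] S\NP   >
      [5,6] "near" : (S\NP)/NP
      [6,7] "no" : NP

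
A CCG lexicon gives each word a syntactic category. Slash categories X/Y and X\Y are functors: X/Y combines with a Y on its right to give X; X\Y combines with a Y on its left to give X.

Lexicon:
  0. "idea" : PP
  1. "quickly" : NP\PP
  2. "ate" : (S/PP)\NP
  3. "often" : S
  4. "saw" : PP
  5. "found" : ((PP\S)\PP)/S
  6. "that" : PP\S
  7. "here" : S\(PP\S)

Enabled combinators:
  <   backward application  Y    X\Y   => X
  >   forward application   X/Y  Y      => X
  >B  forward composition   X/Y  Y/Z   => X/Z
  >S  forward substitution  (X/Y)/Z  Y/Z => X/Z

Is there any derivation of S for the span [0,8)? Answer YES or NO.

[0,8] S   >
  [0,3] S/PP   <
    [0,2] NP   <
      [0,1] "idea" : PP
      [1,2] "quickly" : NP\PP
    [2,3] "ate" : (S/PP)\NP
  [3,8] PP   <
    [3,4] "often" : S
    [4,8] PP\S   <
      [4,5] "saw" : PP
      [5,8] (PP\S)\PP   >
        [5,6] "found" : ((PP\S)\PP)/S
        [6,8] S   <
          [6,7] "that" : PP\S
          [7,8] "here" : S\(PP\S)

YES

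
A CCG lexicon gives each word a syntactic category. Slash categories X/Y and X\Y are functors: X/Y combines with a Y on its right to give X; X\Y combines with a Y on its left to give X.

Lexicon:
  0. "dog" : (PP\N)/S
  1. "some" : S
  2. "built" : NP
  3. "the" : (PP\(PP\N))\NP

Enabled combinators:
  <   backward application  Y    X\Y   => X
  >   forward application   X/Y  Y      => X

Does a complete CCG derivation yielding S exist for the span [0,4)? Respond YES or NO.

(PP\N)/S S NP (PP\(PP\N))\NP
CKY chart[0,4] = {PP}; S ∉ chart

NO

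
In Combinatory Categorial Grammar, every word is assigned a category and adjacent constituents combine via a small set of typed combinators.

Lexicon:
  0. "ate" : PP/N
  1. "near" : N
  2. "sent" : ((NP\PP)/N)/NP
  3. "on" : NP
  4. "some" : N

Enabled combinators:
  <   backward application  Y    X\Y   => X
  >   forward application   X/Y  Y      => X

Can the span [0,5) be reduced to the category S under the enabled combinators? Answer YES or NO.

PP/N N ((NP\PP)/N)/NP NP N
CKY chart[0,5] = {NP}; S ∉ chart

NO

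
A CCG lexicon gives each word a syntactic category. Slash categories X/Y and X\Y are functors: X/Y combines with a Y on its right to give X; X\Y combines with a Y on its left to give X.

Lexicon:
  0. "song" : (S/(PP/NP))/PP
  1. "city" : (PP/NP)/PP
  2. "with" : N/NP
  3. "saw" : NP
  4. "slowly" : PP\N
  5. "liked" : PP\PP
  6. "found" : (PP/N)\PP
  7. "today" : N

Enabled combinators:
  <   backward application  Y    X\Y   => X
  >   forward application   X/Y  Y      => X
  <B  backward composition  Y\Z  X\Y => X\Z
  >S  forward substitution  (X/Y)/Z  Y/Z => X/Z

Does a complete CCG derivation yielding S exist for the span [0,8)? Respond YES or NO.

[0,8] S   >
  [0,2] S/PP   >S
    [0,1] "song" : (S/(PP/NP))/PP
    [1,2] "city" : (PP/NP)/PP
  [2,8] PP   >
    [2,7] PP/N   <
      [2,6] PP   <
        [2,4] N   >
          [2,3] "with" : N/NP
          [3,4] "saw" : NP
        [4,6] PP\N   <B
          [4,5] "slowly" : PP\N
          [5,6] "liked" : PP\PP
      [6,7] "found" : (PP/N)\PP
    [7,8] "today" : N

YES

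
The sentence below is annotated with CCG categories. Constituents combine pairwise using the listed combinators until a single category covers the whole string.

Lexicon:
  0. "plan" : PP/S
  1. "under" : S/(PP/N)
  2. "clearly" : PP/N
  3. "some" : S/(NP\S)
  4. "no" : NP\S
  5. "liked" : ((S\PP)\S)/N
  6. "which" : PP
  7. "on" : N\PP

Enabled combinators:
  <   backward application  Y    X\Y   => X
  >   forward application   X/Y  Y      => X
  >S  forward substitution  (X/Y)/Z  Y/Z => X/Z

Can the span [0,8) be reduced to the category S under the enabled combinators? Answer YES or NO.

YES

[0,8] S   <
  [0,3] PP   >
    [0,1] "plan" : PP/S
    [1,3] S   >
      [1,2] "under" : S/(PP/N)
      [2,3] "clearly" : PP/N
  [3,8] S\PP   <
    [3,5] S   >
      [3,4] "some" : S/(NP\S)
      [4,5] "no" : NP\S
    [5,8] (S\PP)\S   >
      [5,6] "liked" : ((S\PP)\S)/N
      [6,8] N   <
        [6,7] "which" : PP
        [7,8] "on" : N\PP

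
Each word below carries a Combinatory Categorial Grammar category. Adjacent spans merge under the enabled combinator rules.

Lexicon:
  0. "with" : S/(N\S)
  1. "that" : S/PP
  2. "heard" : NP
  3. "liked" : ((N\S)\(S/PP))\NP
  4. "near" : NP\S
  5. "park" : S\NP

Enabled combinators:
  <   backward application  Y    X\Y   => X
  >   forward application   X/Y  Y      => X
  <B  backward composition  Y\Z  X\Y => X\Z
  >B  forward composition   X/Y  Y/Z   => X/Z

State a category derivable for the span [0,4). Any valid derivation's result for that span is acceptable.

[0,6] S   <
  [0,5] NP   <
    [0,4] S   >
      [0,1] "with" : S/(N\S)
      [1,4] N\S   <
        [1,2] "that" : S/PP
        [2,4] (N\S)\(S/PP)   <
          [2,3] "heard" : NP
          [3,4] "liked" : ((N\S)\(S/PP))\NP
    [4,5] "near" : NP\S
  [5,6] "park" : S\NP

S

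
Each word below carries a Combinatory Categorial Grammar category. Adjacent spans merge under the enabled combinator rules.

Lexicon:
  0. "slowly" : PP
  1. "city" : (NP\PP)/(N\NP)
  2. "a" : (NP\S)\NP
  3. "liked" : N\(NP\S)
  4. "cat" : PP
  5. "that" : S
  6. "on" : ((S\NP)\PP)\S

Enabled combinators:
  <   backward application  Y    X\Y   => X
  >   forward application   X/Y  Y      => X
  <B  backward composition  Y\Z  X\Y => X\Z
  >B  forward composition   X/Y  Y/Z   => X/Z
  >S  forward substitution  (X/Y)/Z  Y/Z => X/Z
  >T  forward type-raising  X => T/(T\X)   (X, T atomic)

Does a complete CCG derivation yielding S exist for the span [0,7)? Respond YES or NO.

YES

[0,7] S   <
  [0,4] NP   >
    [0,1] NP/(NP\PP)   >T
      [0,1] "slowly" : PP
    [1,4] NP\PP   >
      [1,2] "city" : (NP\PP)/(N\NP)
      [2,4] N\NP   <B
        [2,3] "a" : (NP\S)\NP
        [3,4] "liked" : N\(NP\S)
  [4,7] S\NP   <
    [4,5] "cat" : PP
    [5,7] (S\NP)\PP   <
      [5,6] "that" : S
      [6,7] "on" : ((S\NP)\PP)\S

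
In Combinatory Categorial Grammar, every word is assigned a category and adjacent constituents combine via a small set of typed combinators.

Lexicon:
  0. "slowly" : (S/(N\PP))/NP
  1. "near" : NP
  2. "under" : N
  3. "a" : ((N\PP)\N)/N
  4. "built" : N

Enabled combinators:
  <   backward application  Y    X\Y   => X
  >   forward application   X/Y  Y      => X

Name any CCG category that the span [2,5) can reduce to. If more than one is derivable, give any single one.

[0,5] S   >
  [0,2] S/(N\PP)   >
    [0,1] "slowly" : (S/(N\PP))/NP
    [1,2] "near" : NP
  [2,5] N\PP   <
    [2,3] "under" : N
    [3,5] (N\PP)\N   >
      [3,4] "a" : ((N\PP)\N)/N
      [4,5] "built" : N

N\PP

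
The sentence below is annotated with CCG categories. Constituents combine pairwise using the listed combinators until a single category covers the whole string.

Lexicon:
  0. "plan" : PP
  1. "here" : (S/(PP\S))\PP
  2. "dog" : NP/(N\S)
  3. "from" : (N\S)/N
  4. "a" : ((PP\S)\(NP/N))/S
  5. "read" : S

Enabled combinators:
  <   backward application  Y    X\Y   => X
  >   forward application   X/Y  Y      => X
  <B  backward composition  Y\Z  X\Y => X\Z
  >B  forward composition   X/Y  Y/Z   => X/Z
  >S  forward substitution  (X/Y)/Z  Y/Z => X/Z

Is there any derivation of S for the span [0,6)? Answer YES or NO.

YES

[0,6] S   >
  [0,2] S/(PP\S)   <
    [0,1] "plan" : PP
    [1,2] "here" : (S/(PP\S))\PP
  [2,6] PP\S   <
    [2,4] NP/N   >B
      [2,3] "dog" : NP/(N\S)
      [3,4] "from" : (N\S)/N
    [4,6] (PP\S)\(NP/N)   >
      [4,5] "a" : ((PP\S)\(NP/N))/S
      [5,6] "read" : S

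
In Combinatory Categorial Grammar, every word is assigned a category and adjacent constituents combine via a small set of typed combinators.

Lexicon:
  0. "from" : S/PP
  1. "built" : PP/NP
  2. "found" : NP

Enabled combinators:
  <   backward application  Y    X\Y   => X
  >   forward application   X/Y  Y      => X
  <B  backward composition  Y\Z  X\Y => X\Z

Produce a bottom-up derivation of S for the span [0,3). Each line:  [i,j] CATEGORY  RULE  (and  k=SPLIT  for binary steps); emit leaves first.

[0,3] S   >
  [0,1] "from" : S/PP
  [1,3] PP   >
    [1,2] "built" : PP/NP
    [2,3] "found" : NP

[0,1] S/PP  lex  "from"
[1,2] PP/NP  lex  "built"
[2,3] NP  lex  "found"
[1,3] PP  >  k=2
[0,3] S  >  k=1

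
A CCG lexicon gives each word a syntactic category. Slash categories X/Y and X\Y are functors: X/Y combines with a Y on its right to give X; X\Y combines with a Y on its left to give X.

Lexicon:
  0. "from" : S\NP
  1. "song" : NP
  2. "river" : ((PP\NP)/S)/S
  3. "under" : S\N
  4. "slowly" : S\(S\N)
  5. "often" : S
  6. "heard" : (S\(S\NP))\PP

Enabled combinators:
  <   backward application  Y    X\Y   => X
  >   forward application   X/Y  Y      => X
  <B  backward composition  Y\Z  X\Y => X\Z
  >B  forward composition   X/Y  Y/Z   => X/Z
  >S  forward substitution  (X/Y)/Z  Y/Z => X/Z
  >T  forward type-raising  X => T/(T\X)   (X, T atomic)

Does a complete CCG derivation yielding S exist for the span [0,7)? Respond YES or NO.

[0,7] S   <
  [0,1] "from" : S\NP
  [1,7] S\(S\NP)   <
    [1,6] PP   >
      [1,2] PP/(PP\NP)   >T
        [1,2] "song" : NP
      [2,6] PP\NP   >
        [2,5] (PP\NP)/S   >
          [2,3] "river" : ((PP\NP)/S)/S
          [3,5] S   <
            [3,4] "under" : S\N
            [4,5] "slowly" : S\(S\N)
        [5,6] "often" : S
    [6,7] "heard" : (S\(S\NP))\PP

YES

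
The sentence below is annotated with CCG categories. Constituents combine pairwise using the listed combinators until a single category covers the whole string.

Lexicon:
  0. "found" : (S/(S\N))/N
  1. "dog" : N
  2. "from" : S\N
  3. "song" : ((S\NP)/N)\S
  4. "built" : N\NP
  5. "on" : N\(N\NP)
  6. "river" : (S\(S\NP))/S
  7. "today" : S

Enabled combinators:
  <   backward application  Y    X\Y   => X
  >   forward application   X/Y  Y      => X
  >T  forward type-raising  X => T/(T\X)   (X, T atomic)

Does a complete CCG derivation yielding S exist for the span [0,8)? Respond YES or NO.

[0,8] S   <
  [0,6] S\NP   >
    [0,4] (S\NP)/N   <
      [0,3] S   >
        [0,2] S/(S\N)   >
          [0,1] "found" : (S/(S\N))/N
          [1,2] "dog" : N
        [2,3] "from" : S\N
      [3,4] "song" : ((S\NP)/N)\S
    [4,6] N   <
      [4,5] "built" : N\NP
      [5,6] "on" : N\(N\NP)
  [6,8] S\(S\NP)   >
    [6,7] "river" : (S\(S\NP))/S
    [7,8] "today" : S

YES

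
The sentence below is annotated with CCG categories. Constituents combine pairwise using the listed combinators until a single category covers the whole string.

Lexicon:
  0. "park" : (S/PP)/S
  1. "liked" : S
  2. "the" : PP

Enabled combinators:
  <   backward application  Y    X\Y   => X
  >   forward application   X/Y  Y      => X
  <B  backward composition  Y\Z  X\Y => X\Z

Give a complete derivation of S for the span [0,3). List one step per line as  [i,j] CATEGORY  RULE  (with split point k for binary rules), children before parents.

[0,1] (S/PP)/S  lex  "park"
[1,2] S  lex  "liked"
[0,2] S/PP  >  k=1
[2,3] PP  lex  "the"
[0,3] S  >  k=2

[0,3] S   >
  [0,2] S/PP   >
    [0,1] "park" : (S/PP)/S
    [1,2] "liked" : S
  [2,3] "the" : PP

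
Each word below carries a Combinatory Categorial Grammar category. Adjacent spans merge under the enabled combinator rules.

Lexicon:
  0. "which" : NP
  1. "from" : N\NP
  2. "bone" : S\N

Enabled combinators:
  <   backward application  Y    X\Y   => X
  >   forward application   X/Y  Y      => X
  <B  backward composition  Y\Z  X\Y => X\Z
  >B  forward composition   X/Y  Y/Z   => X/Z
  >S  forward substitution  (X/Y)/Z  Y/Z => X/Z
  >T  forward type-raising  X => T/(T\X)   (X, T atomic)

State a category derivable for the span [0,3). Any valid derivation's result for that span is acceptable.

[0,3] S   <
  [0,2] N   >
    [0,1] N/(N\NP)   >T
      [0,1] "which" : NP
    [1,2] "from" : N\NP
  [2,3] "bone" : S\N

S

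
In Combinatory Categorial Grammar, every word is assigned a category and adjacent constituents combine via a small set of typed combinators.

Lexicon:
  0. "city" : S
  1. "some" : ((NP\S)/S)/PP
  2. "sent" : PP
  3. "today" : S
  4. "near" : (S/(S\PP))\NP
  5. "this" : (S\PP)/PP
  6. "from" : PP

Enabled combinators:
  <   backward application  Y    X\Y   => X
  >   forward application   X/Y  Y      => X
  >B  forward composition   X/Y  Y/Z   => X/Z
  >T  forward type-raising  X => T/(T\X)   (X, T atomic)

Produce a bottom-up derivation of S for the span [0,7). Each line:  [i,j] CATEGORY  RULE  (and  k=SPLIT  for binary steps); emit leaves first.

[0,1] S  lex  "city"
[1,2] ((NP\S)/S)/PP  lex  "some"
[2,3] PP  lex  "sent"
[1,3] (NP\S)/S  >  k=2
[3,4] S  lex  "today"
[1,4] NP\S  >  k=3
[0,4] NP  <  k=1
[4,5] (S/(S\PP))\NP  lex  "near"
[0,5] S/(S\PP)  <  k=4
[5,6] (S\PP)/PP  lex  "this"
[6,7] PP  lex  "from"
[5,7] S\PP  >  k=6
[0,7] S  >  k=5

[0,7] S   >
  [0,5] S/(S\PP)   <
    [0,4] NP   <
      [0,1] "city" : S
      [1,4] NP\S   >
        [1,3] (NP\S)/S   >
          [1,2] "some" : ((NP\S)/S)/PP
          [2,3] "sent" : PP
        [3,4] "today" : S
    [4,5] "near" : (S/(S\PP))\NP
  [5,7] S\PP   >
    [5,6] "this" : (S\PP)/PP
    [6,7] "from" : PP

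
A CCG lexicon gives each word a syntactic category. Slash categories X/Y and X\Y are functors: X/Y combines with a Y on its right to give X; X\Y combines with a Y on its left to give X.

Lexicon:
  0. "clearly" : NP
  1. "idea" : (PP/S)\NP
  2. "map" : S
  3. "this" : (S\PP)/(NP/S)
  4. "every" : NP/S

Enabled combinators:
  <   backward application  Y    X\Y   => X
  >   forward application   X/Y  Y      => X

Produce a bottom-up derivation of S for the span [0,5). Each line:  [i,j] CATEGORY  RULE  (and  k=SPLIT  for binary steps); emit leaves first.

[0,5] S   <
  [0,3] PP   >
    [0,2] PP/S   <
      [0,1] "clearly" : NP
      [1,2] "idea" : (PP/S)\NP
    [2,3] "map" : S
  [3,5] S\PP   >
    [3,4] "this" : (S\PP)/(NP/S)
    [4,5] "every" : NP/S

[0,1] NP  lex  "clearly"
[1,2] (PP/S)\NP  lex  "idea"
[0,2] PP/S  <  k=1
[2,3] S  lex  "map"
[0,3] PP  >  k=2
[3,4] (S\PP)/(NP/S)  lex  "this"
[4,5] NP/S  lex  "every"
[3,5] S\PP  >  k=4
[0,5] S  <  k=3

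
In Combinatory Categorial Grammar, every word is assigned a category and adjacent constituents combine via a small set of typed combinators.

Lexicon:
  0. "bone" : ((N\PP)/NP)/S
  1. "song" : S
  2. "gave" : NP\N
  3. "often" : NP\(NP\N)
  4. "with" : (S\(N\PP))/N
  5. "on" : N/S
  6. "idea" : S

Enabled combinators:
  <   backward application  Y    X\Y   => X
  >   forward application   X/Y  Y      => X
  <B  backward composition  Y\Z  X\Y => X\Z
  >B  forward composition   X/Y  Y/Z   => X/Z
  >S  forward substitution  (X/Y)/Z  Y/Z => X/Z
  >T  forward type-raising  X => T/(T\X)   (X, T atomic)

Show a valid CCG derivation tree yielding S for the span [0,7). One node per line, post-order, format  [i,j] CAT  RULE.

[0,1] ((N\PP)/NP)/S  lex  "bone"
[1,2] S  lex  "song"
[0,2] (N\PP)/NP  >  k=1
[2,3] NP\N  lex  "gave"
[3,4] NP\(NP\N)  lex  "often"
[2,4] NP  <  k=3
[0,4] N\PP  >  k=2
[4,5] (S\(N\PP))/N  lex  "with"
[5,6] N/S  lex  "on"
[6,7] S  lex  "idea"
[5,7] N  >  k=6
[4,7] S\(N\PP)  >  k=5
[0,7] S  <  k=4

[0,7] S   <
  [0,4] N\PP   >
    [0,2] (N\PP)/NP   >
      [0,1] "bone" : ((N\PP)/NP)/S
      [1,2] "song" : S
    [2,4] NP   <
      [2,3] "gave" : NP\N
      [3,4] "often" : NP\(NP\N)
  [4,7] S\(N\PP)   >
    [4,5] "with" : (S\(N\PP))/N
    [5,7] N   >
      [5,6] "on" : N/S
      [6,7] "idea" : S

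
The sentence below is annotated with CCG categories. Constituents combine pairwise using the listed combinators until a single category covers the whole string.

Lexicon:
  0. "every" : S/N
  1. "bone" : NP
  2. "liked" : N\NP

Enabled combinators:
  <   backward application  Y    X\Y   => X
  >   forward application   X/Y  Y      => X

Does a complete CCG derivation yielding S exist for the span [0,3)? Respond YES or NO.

YES

[0,3] S   >
  [0,1] "every" : S/N
  [1,3] N   <
    [1,2] "bone" : NP
    [2,3] "liked" : N\NP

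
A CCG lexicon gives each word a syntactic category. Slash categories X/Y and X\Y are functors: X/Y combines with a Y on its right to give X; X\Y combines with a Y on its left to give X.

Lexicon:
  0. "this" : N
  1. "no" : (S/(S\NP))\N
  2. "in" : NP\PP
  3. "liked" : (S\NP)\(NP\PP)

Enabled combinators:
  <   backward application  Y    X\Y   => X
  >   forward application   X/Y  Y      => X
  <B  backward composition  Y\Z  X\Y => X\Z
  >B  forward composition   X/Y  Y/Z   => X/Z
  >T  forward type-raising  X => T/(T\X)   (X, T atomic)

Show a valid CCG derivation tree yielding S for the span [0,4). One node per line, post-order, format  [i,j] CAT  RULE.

[0,1] N  lex  "this"
[1,2] (S/(S\NP))\N  lex  "no"
[0,2] S/(S\NP)  <  k=1
[2,3] NP\PP  lex  "in"
[3,4] (S\NP)\(NP\PP)  lex  "liked"
[2,4] S\NP  <  k=3
[0,4] S  >  k=2

[0,4] S   >
  [0,2] S/(S\NP)   <
    [0,1] "this" : N
    [1,2] "no" : (S/(S\NP))\N
  [2,4] S\NP   <
    [2,3] "in" : NP\PP
    [3,4] "liked" : (S\NP)\(NP\PP)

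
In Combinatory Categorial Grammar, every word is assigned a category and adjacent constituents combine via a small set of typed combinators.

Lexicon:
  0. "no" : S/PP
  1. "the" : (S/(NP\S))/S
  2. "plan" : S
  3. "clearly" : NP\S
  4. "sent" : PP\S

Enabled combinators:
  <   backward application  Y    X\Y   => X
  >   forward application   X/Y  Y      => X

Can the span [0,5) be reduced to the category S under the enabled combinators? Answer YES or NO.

[0,5] S   >
  [0,1] "no" : S/PP
  [1,5] PP   <
    [1,4] S   >
      [1,3] S/(NP\S)   >
        [1,2] "the" : (S/(NP\S))/S
        [2,3] "plan" : S
      [3,4] "clearly" : NP\S
    [4,5] "sent" : PP\S

YES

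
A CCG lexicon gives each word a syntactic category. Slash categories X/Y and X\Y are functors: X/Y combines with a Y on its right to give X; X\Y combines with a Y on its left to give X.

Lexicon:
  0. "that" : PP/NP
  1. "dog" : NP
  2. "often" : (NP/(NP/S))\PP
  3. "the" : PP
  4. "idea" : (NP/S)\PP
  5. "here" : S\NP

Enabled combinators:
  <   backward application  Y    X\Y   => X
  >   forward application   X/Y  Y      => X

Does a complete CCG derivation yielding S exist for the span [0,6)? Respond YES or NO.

YES

[0,6] S   <
  [0,5] NP   >
    [0,3] NP/(NP/S)   <
      [0,2] PP   >
        [0,1] "that" : PP/NP
        [1,2] "dog" : NP
      [2,3] "often" : (NP/(NP/S))\PP
    [3,5] NP/S   <
      [3,4] "the" : PP
      [4,5] "idea" : (NP/S)\PP
  [5,6] "here" : S\NP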